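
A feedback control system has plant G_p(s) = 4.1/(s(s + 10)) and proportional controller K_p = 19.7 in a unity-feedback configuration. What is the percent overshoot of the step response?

The closed-loop denominator s² + 10s + 80.77 gives ω_n = √80.77 = 8.987 and ζ = 10/(2ω_n) = 0.5563.
%OS = 100·exp(−πζ/√(1−ζ²)) = 100·exp(−π·0.5563/√0.6905) = 12.2%.

12.2%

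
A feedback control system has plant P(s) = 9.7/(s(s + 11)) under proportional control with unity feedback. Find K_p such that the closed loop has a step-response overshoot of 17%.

From %OS = 100·exp(−πζ/√(1−ζ²)) = 17%, ζ = −ln(0.17)/√(π²+ln²(0.17)) = 0.4913.
Characteristic equation s² + 11s + 9.7K_p = 0 gives ζ = 11/(2√(9.7K_p)).
Setting ζ = 0.4913: √(9.7K_p) = 11/(2·0.4913) = 11.2, so K_p = 125.3/9.7 = 12.9.

K_p = 12.9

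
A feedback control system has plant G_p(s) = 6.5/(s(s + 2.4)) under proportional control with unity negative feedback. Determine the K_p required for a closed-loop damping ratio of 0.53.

K_p = 0.789

Closed-loop characteristic equation: s² + 2.4s + K_p·6.5 = 0.
So ω_n = √(6.5K_p) and 2ζω_n = 2.4, giving ζ = 2.4/(2√(6.5K_p)).
Setting ζ = 0.53: √(6.5K_p) = 2.4/(2·0.53) = 2.264, so K_p = 5.126/6.5 = 0.789.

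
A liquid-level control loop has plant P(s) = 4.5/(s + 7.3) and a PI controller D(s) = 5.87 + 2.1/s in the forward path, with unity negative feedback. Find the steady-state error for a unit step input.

0

The open loop D(s)P(s) has a pole at the origin (type 1), so the static position error constant is infinite and e_ss = 1/(1+∞) = 0.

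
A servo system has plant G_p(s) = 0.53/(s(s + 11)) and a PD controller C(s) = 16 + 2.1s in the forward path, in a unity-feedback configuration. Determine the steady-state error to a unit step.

0

The open loop C(s)G_p(s) has a pole at the origin (type 1), so the static position error constant is infinite and e_ss = 1/(1+∞) = 0.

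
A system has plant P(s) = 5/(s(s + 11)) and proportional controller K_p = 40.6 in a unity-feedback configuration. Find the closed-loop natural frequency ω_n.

ω_n = 14.2 rad/s

The closed-loop denominator is s(s+11) + 40.6·5 = s² + 11s + 203.
Matching s² + 2ζω_n s + ω_n²: ω_n = √203 = 14.25 rad/s and 2ζω_n = 11, so ζ = 11/(2·14.25) = 0.386.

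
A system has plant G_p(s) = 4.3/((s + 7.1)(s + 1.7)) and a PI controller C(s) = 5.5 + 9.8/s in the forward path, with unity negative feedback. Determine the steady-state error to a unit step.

The open loop C(s)G_p(s) has a pole at the origin (type 1), so the static position error constant is infinite and e_ss = 1/(1+∞) = 0.

0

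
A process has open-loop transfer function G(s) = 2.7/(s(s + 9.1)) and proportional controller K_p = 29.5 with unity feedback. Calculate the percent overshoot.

15.5%

From 1 + K_pG(s) = 0: s² + 9.1s + 79.65 = 0 ⇒ ω_n = 8.925, ζ = 0.5098.
%OS = 100·exp(−πζ/√(1−ζ²)) = 100·exp(−π·0.5098/√0.7401) = 15.5%.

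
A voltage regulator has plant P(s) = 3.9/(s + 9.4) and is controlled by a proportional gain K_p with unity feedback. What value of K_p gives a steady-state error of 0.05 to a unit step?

K_p = 45.8

For a type-0 loop with proportional control, e_ss = 1/(1 + K_p·P(0)).
P(0) = 0.4149. Require 1/(1 + K_p·0.4149) = 0.05, so 1 + 0.4149·K_p = 20.
K_p = (20 − 1)/0.4149 = 45.8.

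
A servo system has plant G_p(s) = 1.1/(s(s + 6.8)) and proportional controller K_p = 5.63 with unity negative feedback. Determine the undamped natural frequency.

ω_n = 2.49 rad/s

The closed-loop denominator is s(s+6.8) + 5.63·1.1 = s² + 6.8s + 6.193.
Matching s² + 2ζω_n s + ω_n²: ω_n = √6.193 = 2.489 rad/s and 2ζω_n = 6.8, so ζ = 6.8/(2·2.489) = 1.37.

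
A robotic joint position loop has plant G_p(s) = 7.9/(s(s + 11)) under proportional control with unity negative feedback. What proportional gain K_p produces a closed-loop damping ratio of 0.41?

Closed-loop characteristic equation: s² + 11s + K_p·7.9 = 0.
So ω_n = √(7.9K_p) and 2ζω_n = 11, giving ζ = 11/(2√(7.9K_p)).
Setting ζ = 0.41: √(7.9K_p) = 11/(2·0.41) = 13.41, so K_p = 180/7.9 = 22.8.

K_p = 22.8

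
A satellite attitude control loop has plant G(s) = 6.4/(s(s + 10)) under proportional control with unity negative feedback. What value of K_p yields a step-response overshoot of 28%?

K_p = 27.7

From %OS = 100·exp(−πζ/√(1−ζ²)) = 28%, ζ = −ln(0.28)/√(π²+ln²(0.28)) = 0.3755.
Characteristic equation s² + 10s + 6.4K_p = 0 gives ζ = 10/(2√(6.4K_p)).
Setting ζ = 0.3755: √(6.4K_p) = 10/(2·0.3755) = 13.31, so K_p = 177.3/6.4 = 27.7.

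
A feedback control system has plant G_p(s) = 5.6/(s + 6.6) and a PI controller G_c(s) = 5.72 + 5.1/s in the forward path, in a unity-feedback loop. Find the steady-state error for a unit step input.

The open loop G_c(s)G_p(s) has a pole at the origin (type 1), so the static position error constant is infinite and e_ss = 1/(1+∞) = 0.

0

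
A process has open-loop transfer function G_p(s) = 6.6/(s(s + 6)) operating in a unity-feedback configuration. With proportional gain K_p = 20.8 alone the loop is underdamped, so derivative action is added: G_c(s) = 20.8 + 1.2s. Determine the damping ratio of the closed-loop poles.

ζ = 0.594

Forward path: (20.8 + 1.2s)·6.6/(s(s+6)). The closed-loop characteristic equation is s² + (6 + 6.6·1.2)s + 6.6·20.8 = 0.
That is s² + 13.92s + 137.3 = 0, so ω_n = 11.72 rad/s and ζ = 13.92/(2·11.72) = 0.594.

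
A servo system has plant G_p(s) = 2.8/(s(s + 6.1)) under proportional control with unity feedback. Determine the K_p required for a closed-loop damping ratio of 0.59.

Closed-loop characteristic equation: s² + 6.1s + K_p·2.8 = 0.
So ω_n = √(2.8K_p) and 2ζω_n = 6.1, giving ζ = 6.1/(2√(2.8K_p)).
Setting ζ = 0.59: √(2.8K_p) = 6.1/(2·0.59) = 5.169, so K_p = 26.72/2.8 = 9.54.

K_p = 9.54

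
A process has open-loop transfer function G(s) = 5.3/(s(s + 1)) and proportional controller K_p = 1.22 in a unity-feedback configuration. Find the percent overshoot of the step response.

53.3%

The closed-loop denominator s² + 1s + 6.466 gives ω_n = √6.466 = 2.543 and ζ = 1/(2ω_n) = 0.1966.
%OS = 100·exp(−πζ/√(1−ζ²)) = 100·exp(−π·0.1966/√0.9613) = 53.3%.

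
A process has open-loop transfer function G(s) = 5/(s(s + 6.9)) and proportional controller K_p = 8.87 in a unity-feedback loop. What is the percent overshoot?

14.9%

Closed-loop characteristic equation: s² + 6.9s + 44.35 = 0, so ω_n = 6.66 rad/s and ζ = 6.9/(2·6.66) = 0.5181.
%OS = 100·exp(−πζ/√(1−ζ²)) = 100·exp(−π·0.5181/√0.7316) = 14.9%.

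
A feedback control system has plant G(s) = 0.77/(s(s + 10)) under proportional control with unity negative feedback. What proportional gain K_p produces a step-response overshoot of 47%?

K_p = 595

From %OS = 100·exp(−πζ/√(1−ζ²)) = 47%, ζ = −ln(0.47)/√(π²+ln²(0.47)) = 0.2337.
Characteristic equation s² + 10s + 0.77K_p = 0 gives ζ = 10/(2√(0.77K_p)).
Setting ζ = 0.2337: √(0.77K_p) = 10/(2·0.2337) = 21.4, so K_p = 457.8/0.77 = 595.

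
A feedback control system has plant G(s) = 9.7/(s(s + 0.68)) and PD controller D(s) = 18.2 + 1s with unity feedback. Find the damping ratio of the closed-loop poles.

Forward path: (18.2 + 1s)·9.7/(s(s+0.68)). The closed-loop characteristic equation is s² + (0.68 + 9.7·1)s + 9.7·18.2 = 0.
That is s² + 10.38s + 176.5 = 0, so ω_n = 13.29 rad/s and ζ = 10.38/(2·13.29) = 0.3906.

ζ = 0.391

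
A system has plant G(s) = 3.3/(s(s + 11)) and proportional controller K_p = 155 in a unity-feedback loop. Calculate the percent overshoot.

The closed-loop denominator s² + 11s + 511.5 gives ω_n = √511.5 = 22.62 and ζ = 11/(2ω_n) = 0.2432.
%OS = 100·exp(−πζ/√(1−ζ²)) = 100·exp(−π·0.2432/√0.9409) = 45.5%.

45.5%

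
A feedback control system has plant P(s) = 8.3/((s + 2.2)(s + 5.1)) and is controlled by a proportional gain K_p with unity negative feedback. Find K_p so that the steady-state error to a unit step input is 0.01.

K_p = 134

Steady-state error for a unit step on this type-0 loop is 1/(1 + K_p·P(0)).
P(0) = 0.7398. Require 1/(1 + K_p·0.7398) = 0.01, so 1 + 0.7398·K_p = 100.
K_p = (100 − 1)/0.7398 = 134.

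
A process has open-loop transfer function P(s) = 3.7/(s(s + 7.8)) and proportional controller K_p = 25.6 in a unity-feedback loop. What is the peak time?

T_p = 0.352 s

From 1 + K_pP(s) = 0: s² + 7.8s + 94.72 = 0 ⇒ ω_n = 9.732, ζ = 0.4007.
Damped frequency ω_d = ω_n√(1−ζ²) = 8.917 rad/s, so peak time T_p = π/ω_d = 0.352 s.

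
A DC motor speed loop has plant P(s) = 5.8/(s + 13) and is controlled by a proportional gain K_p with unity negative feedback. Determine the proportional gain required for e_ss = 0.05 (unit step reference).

For a type-0 loop with proportional control, e_ss = 1/(1 + K_p·P(0)).
P(0) = 0.4462. Require 1/(1 + K_p·0.4462) = 0.05, so 1 + 0.4462·K_p = 20.
K_p = (20 − 1)/0.4462 = 42.6.

K_p = 42.6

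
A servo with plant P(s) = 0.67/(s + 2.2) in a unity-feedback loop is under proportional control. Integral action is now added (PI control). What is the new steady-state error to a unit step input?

0

Adding integral action puts a pole at s = 0 in the forward path, raising the system type to 1; a type-1 loop has zero steady-state error to a step.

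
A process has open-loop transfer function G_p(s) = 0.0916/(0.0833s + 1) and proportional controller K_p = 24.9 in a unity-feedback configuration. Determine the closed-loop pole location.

s = -39.39

Closed loop: T(s) = K_p·G_p/(1+K_p·G_p) = 2.281/(0.0833s + 1 + 2.281), with pole at s = −(1 + 2.281)/0.0833 = −39.39.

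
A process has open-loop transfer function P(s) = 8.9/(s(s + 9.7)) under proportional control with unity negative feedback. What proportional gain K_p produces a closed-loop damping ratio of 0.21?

K_p = 59.9

Closed-loop characteristic equation: s² + 9.7s + K_p·8.9 = 0.
So ω_n = √(8.9K_p) and 2ζω_n = 9.7, giving ζ = 9.7/(2√(8.9K_p)).
Setting ζ = 0.21: √(8.9K_p) = 9.7/(2·0.21) = 23.1, so K_p = 533.4/8.9 = 59.9.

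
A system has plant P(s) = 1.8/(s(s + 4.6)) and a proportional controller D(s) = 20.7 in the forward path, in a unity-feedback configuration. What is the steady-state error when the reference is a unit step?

The open loop D(s)P(s) has a pole at the origin (type 1), so the static position error constant is infinite and e_ss = 1/(1+∞) = 0.

0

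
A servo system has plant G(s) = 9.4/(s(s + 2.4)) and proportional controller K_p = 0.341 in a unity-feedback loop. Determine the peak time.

T_p = 2.36 s

Closed-loop characteristic equation: s² + 2.4s + 3.205 = 0, so ω_n = 1.79 rad/s and ζ = 2.4/(2·1.79) = 0.6703.
Damped frequency ω_d = ω_n√(1−ζ²) = 1.329 rad/s, so peak time T_p = π/ω_d = 2.36 s.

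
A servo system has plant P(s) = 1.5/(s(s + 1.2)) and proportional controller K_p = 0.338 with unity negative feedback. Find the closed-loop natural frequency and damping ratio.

ω_n = 0.712 rad/s, ζ = 0.843

The closed-loop denominator is s(s+1.2) + 0.338·1.5 = s² + 1.2s + 0.507.
Matching s² + 2ζω_n s + ω_n²: ω_n = √0.507 = 0.712 rad/s and 2ζω_n = 1.2, so ζ = 1.2/(2·0.712) = 0.843.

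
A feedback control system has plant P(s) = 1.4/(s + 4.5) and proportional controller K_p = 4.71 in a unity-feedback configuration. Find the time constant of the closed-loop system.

τ = 0.0901 s

Closed-loop transfer function: T(s) = K_p·P(s)/(1 + K_p·P(s)) = 6.594/(s + 4.5 + 6.594) = 6.594/(s + 11.09).
Time constant τ = 1/11.09 = 0.0901 s.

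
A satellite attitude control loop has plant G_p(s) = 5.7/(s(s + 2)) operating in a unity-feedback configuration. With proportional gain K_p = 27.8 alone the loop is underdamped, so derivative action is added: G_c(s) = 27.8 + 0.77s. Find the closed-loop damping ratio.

ζ = 0.254

Forward path: (27.8 + 0.77s)·5.7/(s(s+2)). The closed-loop characteristic equation is s² + (2 + 5.7·0.77)s + 5.7·27.8 = 0.
That is s² + 6.389s + 158.5 = 0, so ω_n = 12.59 rad/s and ζ = 6.389/(2·12.59) = 0.2538.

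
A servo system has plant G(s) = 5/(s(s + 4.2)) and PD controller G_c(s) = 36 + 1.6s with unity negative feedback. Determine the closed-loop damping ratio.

ζ = 0.455

Forward path: (36 + 1.6s)·5/(s(s+4.2)). The closed-loop characteristic equation is s² + (4.2 + 5·1.6)s + 5·36 = 0.
That is s² + 12.2s + 180 = 0, so ω_n = 13.42 rad/s and ζ = 12.2/(2·13.42) = 0.4547.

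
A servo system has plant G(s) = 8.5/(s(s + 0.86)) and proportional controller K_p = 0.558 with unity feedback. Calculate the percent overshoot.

From 1 + K_pG(s) = 0: s² + 0.86s + 4.743 = 0 ⇒ ω_n = 2.178, ζ = 0.1974.
%OS = 100·exp(−πζ/√(1−ζ²)) = 100·exp(−π·0.1974/√0.961) = 53.1%.

53.1%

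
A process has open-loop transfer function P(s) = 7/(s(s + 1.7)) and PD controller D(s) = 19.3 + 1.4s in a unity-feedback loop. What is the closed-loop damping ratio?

ζ = 0.495

Forward path: (19.3 + 1.4s)·7/(s(s+1.7)). The closed-loop characteristic equation is s² + (1.7 + 7·1.4)s + 7·19.3 = 0.
That is s² + 11.5s + 135.1 = 0, so ω_n = 11.62 rad/s and ζ = 11.5/(2·11.62) = 0.4947.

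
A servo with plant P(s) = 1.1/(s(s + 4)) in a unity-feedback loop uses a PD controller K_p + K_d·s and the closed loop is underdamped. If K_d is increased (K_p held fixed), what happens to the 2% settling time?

decrease

Characteristic equation s² + (4 + 1.1K_d)s + 1.1K_p = 0: raising K_d increases ζω_n = (4+1.1K_d)/2 while the loop stays underdamped, so T_s ≈ 4/(ζω_n) decreases.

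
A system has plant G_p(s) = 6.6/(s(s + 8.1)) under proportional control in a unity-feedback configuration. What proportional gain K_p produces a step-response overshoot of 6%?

K_p = 5.58

From %OS = 100·exp(−πζ/√(1−ζ²)) = 6%, ζ = −ln(0.06)/√(π²+ln²(0.06)) = 0.6671.
Characteristic equation s² + 8.1s + 6.6K_p = 0 gives ζ = 8.1/(2√(6.6K_p)).
Setting ζ = 0.6671: √(6.6K_p) = 8.1/(2·0.6671) = 6.071, so K_p = 36.85/6.6 = 5.58.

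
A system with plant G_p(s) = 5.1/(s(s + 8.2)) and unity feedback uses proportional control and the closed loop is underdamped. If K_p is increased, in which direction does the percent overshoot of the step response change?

increase

Characteristic equation s² + 8.2s + K_p·5.1 = 0: raising K_p raises ω_n while 2ζω_n = 8.2 is fixed, so ζ falls and overshoot grows.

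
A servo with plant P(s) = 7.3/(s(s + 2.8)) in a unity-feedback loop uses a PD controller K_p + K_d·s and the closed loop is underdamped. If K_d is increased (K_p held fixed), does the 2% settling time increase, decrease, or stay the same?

Characteristic equation s² + (2.8 + 7.3K_d)s + 7.3K_p = 0: raising K_d increases ζω_n = (2.8+7.3K_d)/2 while the loop stays underdamped, so T_s ≈ 4/(ζω_n) decreases.

decrease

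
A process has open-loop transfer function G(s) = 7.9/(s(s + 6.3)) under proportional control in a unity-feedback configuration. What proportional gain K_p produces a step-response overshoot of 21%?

From %OS = 100·exp(−πζ/√(1−ζ²)) = 21%, ζ = −ln(0.21)/√(π²+ln²(0.21)) = 0.4449.
Characteristic equation s² + 6.3s + 7.9K_p = 0 gives ζ = 6.3/(2√(7.9K_p)).
Setting ζ = 0.4449: √(7.9K_p) = 6.3/(2·0.4449) = 7.08, so K_p = 50.13/7.9 = 6.35.

K_p = 6.35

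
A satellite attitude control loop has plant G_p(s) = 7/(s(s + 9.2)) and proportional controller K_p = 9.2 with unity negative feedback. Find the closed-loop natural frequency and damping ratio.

ω_n = 8.02 rad/s, ζ = 0.573

1 + K_p·G_p(s) = 0 gives s² + 9.2s + 64.4 = 0.
Matching s² + 2ζω_n s + ω_n²: ω_n = √64.4 = 8.025 rad/s and 2ζω_n = 9.2, so ζ = 9.2/(2·8.025) = 0.573.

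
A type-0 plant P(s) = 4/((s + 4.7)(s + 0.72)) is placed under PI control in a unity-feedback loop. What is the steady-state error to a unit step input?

0

The PI controller's integrator makes the forward path type 1, so e_ss to a step is zero.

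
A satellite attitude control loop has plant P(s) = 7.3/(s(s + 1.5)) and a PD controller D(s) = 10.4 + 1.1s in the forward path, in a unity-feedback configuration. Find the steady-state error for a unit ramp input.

The loop has one pole at the origin (type 1). Velocity error constant K_v = lim_{s→0} s·D(s)P(s) = 10.4·7.3/1.5 = 50.61.
Steady-state error to a unit ramp: e_ss = 1/K_v = 0.0198.

0.0198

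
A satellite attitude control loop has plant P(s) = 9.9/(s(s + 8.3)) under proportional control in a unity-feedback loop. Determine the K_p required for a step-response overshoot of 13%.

From %OS = 100·exp(−πζ/√(1−ζ²)) = 13%, ζ = −ln(0.13)/√(π²+ln²(0.13)) = 0.5446.
Characteristic equation s² + 8.3s + 9.9K_p = 0 gives ζ = 8.3/(2√(9.9K_p)).
Setting ζ = 0.5446: √(9.9K_p) = 8.3/(2·0.5446) = 7.62, so K_p = 58.06/9.9 = 5.86.

K_p = 5.86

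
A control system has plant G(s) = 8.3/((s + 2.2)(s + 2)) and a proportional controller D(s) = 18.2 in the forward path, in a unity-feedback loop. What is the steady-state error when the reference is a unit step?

0.0283

The loop is type 0. Static position error constant K_pos = D(0)·G(0) = 18.2·1.886 = 34.33.
Steady-state error to a unit step: e_ss = 1/(1+K_pos) = 1/35.33 = 0.0283.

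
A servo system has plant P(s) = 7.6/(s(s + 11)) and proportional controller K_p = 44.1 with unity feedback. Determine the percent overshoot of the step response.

Closed-loop characteristic equation: s² + 11s + 335.2 = 0, so ω_n = 18.31 rad/s and ζ = 11/(2·18.31) = 0.3004.
%OS = 100·exp(−πζ/√(1−ζ²)) = 100·exp(−π·0.3004/√0.9097) = 37.2%.

37.2%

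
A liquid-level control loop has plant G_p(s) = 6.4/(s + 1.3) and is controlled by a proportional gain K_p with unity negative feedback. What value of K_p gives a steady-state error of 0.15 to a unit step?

For a type-0 loop with proportional control, e_ss = 1/(1 + K_p·G_p(0)).
G_p(0) = 4.923. Require 1/(1 + K_p·4.923) = 0.15, so 1 + 4.923·K_p = 6.667.
K_p = (6.667 − 1)/4.923 = 1.15.

K_p = 1.15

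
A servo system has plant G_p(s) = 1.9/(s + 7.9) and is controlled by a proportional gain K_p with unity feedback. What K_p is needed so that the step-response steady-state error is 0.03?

K_p = 134

The loop is type 0, so e_ss(step) = 1/(1 + K_pos) with K_pos = K_p·G_p(0).
G_p(0) = 0.2405. Require 1/(1 + K_p·0.2405) = 0.03, so 1 + 0.2405·K_p = 33.33.
K_p = (33.33 − 1)/0.2405 = 134.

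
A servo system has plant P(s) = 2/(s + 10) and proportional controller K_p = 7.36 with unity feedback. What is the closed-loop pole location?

s = -24.72

Closed-loop transfer function: T(s) = K_p·P(s)/(1 + K_p·P(s)) = 14.72/(s + 10 + 14.72) = 14.72/(s + 24.72).
The closed-loop pole is at s = −24.72.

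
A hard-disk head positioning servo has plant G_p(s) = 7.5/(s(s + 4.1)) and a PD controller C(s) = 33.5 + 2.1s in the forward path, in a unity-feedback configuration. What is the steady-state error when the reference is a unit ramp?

0.0163

The loop has one pole at the origin (type 1). Velocity error constant K_v = lim_{s→0} s·C(s)G_p(s) = 33.5·7.5/4.1 = 61.28.
Steady-state error to a unit ramp: e_ss = 1/K_v = 0.0163.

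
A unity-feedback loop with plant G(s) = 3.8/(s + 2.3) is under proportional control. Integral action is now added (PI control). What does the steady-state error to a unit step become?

Adding integral action puts a pole at s = 0 in the forward path, raising the system type to 1; a type-1 loop has zero steady-state error to a step.

0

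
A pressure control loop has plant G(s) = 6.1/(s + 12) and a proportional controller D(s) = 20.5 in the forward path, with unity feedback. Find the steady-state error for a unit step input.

The loop is type 0. Static position error constant K_pos = D(0)·G(0) = 20.5·0.5083 = 10.42.
Steady-state error to a unit step: e_ss = 1/(1+K_pos) = 1/11.42 = 0.0876.

0.0876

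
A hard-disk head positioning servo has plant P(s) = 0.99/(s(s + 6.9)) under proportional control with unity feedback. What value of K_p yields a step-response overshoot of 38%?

From %OS = 100·exp(−πζ/√(1−ζ²)) = 38%, ζ = −ln(0.38)/√(π²+ln²(0.38)) = 0.2943.
Characteristic equation s² + 6.9s + 0.99K_p = 0 gives ζ = 6.9/(2√(0.99K_p)).
Setting ζ = 0.2943: √(0.99K_p) = 6.9/(2·0.2943) = 11.72, so K_p = 137.4/0.99 = 139.

K_p = 139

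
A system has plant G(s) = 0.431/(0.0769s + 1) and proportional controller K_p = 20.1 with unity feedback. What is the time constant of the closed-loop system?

Closed loop: T(s) = K_p·G/(1+K_p·G) = 8.663/(0.0769s + 1 + 8.663), with pole at s = −(1 + 8.663)/0.0769 = −125.7.
Closed-loop time constant τ = 1/125.7 = 0.00796 s.

τ = 0.00796 s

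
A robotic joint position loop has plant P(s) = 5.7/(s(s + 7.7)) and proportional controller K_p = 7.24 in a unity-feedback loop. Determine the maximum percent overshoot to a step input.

9.52%

From 1 + K_pP(s) = 0: s² + 7.7s + 41.27 = 0 ⇒ ω_n = 6.424, ζ = 0.5993.
%OS = 100·exp(−πζ/√(1−ζ²)) = 100·exp(−π·0.5993/√0.6408) = 9.52%.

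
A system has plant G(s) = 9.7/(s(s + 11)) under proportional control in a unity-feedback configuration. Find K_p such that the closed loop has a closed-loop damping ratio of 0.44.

K_p = 16.1

Closed-loop characteristic equation: s² + 11s + K_p·9.7 = 0.
So ω_n = √(9.7K_p) and 2ζω_n = 11, giving ζ = 11/(2√(9.7K_p)).
Setting ζ = 0.44: √(9.7K_p) = 11/(2·0.44) = 12.5, so K_p = 156.2/9.7 = 16.1.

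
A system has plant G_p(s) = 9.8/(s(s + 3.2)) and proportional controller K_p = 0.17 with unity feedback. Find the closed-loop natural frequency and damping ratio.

ω_n = 1.29 rad/s, ζ = 1.24

The closed-loop denominator is s(s+3.2) + 0.17·9.8 = s² + 3.2s + 1.666.
So ω_n² = 1.666 ⇒ ω_n = 1.291 rad/s, and ζ = 3.2/(2ω_n) = 1.24.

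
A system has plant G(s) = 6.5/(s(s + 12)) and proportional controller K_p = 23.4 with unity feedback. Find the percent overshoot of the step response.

17.4%

The closed-loop denominator s² + 12s + 152.1 gives ω_n = √152.1 = 12.33 and ζ = 12/(2ω_n) = 0.4865.
%OS = 100·exp(−πζ/√(1−ζ²)) = 100·exp(−π·0.4865/√0.7633) = 17.4%.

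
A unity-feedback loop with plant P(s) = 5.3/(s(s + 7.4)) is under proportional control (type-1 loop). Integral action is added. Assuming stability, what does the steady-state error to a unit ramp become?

0

The integrator raises the loop to type 2, so K_v → ∞ and e_ss to a ramp is zero.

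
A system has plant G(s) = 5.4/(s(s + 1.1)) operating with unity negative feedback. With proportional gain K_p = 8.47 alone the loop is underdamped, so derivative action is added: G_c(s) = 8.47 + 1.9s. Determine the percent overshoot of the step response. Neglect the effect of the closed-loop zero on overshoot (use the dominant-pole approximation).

0.774%

Forward path: (8.47 + 1.9s)·5.4/(s(s+1.1)). The closed-loop characteristic equation is s² + (1.1 + 5.4·1.9)s + 5.4·8.47 = 0.
That is s² + 11.36s + 45.74 = 0, so ω_n = 6.763 rad/s and ζ = 11.36/(2·6.763) = 0.8399.
%OS = 100·exp(−πζ/√(1−ζ²)) = 0.774%.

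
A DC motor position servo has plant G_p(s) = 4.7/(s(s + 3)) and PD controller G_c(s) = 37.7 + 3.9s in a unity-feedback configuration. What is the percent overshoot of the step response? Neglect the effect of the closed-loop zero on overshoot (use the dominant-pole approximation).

Forward path: (37.7 + 3.9s)·4.7/(s(s+3)). The closed-loop characteristic equation is s² + (3 + 4.7·3.9)s + 4.7·37.7 = 0.
That is s² + 21.33s + 177.2 = 0, so ω_n = 13.31 rad/s and ζ = 21.33/(2·13.31) = 0.8012.
%OS = 100·exp(−πζ/√(1−ζ²)) = 1.49%.

1.49%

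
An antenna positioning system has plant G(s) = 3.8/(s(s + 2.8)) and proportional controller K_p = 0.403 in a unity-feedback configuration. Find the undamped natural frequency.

The closed-loop denominator is s(s+2.8) + 0.403·3.8 = s² + 2.8s + 1.531.
Matching s² + 2ζω_n s + ω_n²: ω_n = √1.531 = 1.237 rad/s and 2ζω_n = 2.8, so ζ = 2.8/(2·1.237) = 1.13.

ω_n = 1.24 rad/s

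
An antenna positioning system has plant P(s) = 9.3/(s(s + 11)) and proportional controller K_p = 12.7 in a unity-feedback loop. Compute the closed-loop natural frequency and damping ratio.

ω_n = 10.9 rad/s, ζ = 0.506

The closed-loop denominator is s(s+11) + 12.7·9.3 = s² + 11s + 118.1.
Matching s² + 2ζω_n s + ω_n²: ω_n = √118.1 = 10.87 rad/s and 2ζω_n = 11, so ζ = 11/(2·10.87) = 0.506.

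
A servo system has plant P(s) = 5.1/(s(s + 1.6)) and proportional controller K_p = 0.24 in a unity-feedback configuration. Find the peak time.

T_p = 4.11 s

From 1 + K_pP(s) = 0: s² + 1.6s + 1.224 = 0 ⇒ ω_n = 1.106, ζ = 0.7231.
Damped frequency ω_d = ω_n√(1−ζ²) = 0.7642 rad/s, so peak time T_p = π/ω_d = 4.11 s.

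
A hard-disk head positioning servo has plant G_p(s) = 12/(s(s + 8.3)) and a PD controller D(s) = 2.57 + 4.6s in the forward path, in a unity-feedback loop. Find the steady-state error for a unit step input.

0

The open loop D(s)G_p(s) has a pole at the origin (type 1), so the static position error constant is infinite and e_ss = 1/(1+∞) = 0.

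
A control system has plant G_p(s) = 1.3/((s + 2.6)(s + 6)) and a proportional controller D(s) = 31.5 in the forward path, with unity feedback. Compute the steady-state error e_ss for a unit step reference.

The loop is type 0. Static position error constant K_pos = D(0)·G_p(0) = 31.5·0.08333 = 2.625.
Steady-state error to a unit step: e_ss = 1/(1+K_pos) = 1/3.625 = 0.276.

0.276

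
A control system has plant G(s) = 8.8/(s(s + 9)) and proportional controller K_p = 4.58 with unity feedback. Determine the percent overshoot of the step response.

4.26%

Closed-loop characteristic equation: s² + 9s + 40.3 = 0, so ω_n = 6.349 rad/s and ζ = 9/(2·6.349) = 0.7088.
%OS = 100·exp(−πζ/√(1−ζ²)) = 100·exp(−π·0.7088/√0.4976) = 4.26%.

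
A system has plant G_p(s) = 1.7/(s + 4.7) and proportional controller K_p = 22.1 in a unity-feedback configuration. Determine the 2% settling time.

Closed-loop transfer function: T(s) = K_p·G_p(s)/(1 + K_p·G_p(s)) = 37.57/(s + 4.7 + 37.57) = 37.57/(s + 42.27).
Time constant τ = 1/42.27 = 0.02366 s, so the 2% settling time is about 4τ = 0.0946 s.

T_s ≈ 0.0946 s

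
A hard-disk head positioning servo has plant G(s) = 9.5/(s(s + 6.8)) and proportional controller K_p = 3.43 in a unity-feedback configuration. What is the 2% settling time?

T_s ≈ 1.18 s

From 1 + K_pG(s) = 0: s² + 6.8s + 32.59 = 0 ⇒ ω_n = 5.708, ζ = 0.5956.
2% settling time T_s ≈ 4/(ζω_n) = 4/3.4 = 1.18 s.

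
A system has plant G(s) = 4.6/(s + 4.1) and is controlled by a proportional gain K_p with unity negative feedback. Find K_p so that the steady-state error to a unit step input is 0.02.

K_p = 43.7

Steady-state error for a unit step on this type-0 loop is 1/(1 + K_p·G(0)).
G(0) = 1.122. Require 1/(1 + K_p·1.122) = 0.02, so 1 + 1.122·K_p = 50.
K_p = (50 − 1)/1.122 = 43.7.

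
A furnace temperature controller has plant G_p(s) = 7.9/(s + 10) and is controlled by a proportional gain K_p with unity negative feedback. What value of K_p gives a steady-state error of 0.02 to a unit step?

For a type-0 loop with proportional control, e_ss = 1/(1 + K_p·G_p(0)).
G_p(0) = 0.79. Require 1/(1 + K_p·0.79) = 0.02, so 1 + 0.79·K_p = 50.
K_p = (50 − 1)/0.79 = 62.

K_p = 62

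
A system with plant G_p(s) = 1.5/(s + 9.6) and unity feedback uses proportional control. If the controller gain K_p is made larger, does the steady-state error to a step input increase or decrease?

decrease

The position error constant K_pos = K_p·G_p(0) grows with K_p, and e_ss = 1/(1+K_pos) falls.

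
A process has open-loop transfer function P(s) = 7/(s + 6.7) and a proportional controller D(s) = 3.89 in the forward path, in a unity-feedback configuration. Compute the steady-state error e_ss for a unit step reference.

The loop is type 0. Static position error constant K_pos = D(0)·P(0) = 3.89·1.045 = 4.064.
Steady-state error to a unit step: e_ss = 1/(1+K_pos) = 1/5.064 = 0.197.

0.197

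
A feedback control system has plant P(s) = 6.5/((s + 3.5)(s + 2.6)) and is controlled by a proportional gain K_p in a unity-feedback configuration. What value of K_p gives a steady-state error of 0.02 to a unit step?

For a type-0 loop with proportional control, e_ss = 1/(1 + K_p·P(0)).
P(0) = 0.7143. Require 1/(1 + K_p·0.7143) = 0.02, so 1 + 0.7143·K_p = 50.
K_p = (50 − 1)/0.7143 = 68.6.

K_p = 68.6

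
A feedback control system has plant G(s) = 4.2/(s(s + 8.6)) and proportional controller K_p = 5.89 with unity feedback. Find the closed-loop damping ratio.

ζ = 0.865

The closed-loop denominator is s(s+8.6) + 5.89·4.2 = s² + 8.6s + 24.74.
Matching s² + 2ζω_n s + ω_n²: ω_n = √24.74 = 4.974 rad/s and 2ζω_n = 8.6, so ζ = 8.6/(2·4.974) = 0.865.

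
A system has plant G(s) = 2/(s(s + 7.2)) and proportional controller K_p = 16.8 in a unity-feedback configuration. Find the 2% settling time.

T_s ≈ 1.11 s

Closed-loop characteristic equation: s² + 7.2s + 33.6 = 0, so ω_n = 5.797 rad/s and ζ = 7.2/(2·5.797) = 0.6211.
2% settling time T_s ≈ 4/(ζω_n) = 4/3.6 = 1.11 s.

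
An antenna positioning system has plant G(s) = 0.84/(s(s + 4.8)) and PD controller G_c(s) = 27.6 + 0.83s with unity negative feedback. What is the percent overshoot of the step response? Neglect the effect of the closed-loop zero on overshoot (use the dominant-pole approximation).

Forward path: (27.6 + 0.83s)·0.84/(s(s+4.8)). The closed-loop characteristic equation is s² + (4.8 + 0.84·0.83)s + 0.84·27.6 = 0.
That is s² + 5.497s + 23.18 = 0, so ω_n = 4.815 rad/s and ζ = 5.497/(2·4.815) = 0.5708.
%OS = 100·exp(−πζ/√(1−ζ²)) = 11.3%.

11.3%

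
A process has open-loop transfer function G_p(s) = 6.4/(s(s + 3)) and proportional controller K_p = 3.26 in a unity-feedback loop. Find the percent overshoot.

33.5%

The closed-loop denominator s² + 3s + 20.86 gives ω_n = √20.86 = 4.568 and ζ = 3/(2ω_n) = 0.3284.
%OS = 100·exp(−πζ/√(1−ζ²)) = 100·exp(−π·0.3284/√0.8922) = 33.5%.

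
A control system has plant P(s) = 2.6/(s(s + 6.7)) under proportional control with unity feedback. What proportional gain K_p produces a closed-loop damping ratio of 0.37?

K_p = 31.5

Closed-loop characteristic equation: s² + 6.7s + K_p·2.6 = 0.
So ω_n = √(2.6K_p) and 2ζω_n = 6.7, giving ζ = 6.7/(2√(2.6K_p)).
Setting ζ = 0.37: √(2.6K_p) = 6.7/(2·0.37) = 9.054, so K_p = 81.98/2.6 = 31.5.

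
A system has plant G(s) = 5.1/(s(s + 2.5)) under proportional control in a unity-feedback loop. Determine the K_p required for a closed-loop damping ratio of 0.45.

K_p = 1.51

Closed-loop characteristic equation: s² + 2.5s + K_p·5.1 = 0.
So ω_n = √(5.1K_p) and 2ζω_n = 2.5, giving ζ = 2.5/(2√(5.1K_p)).
Setting ζ = 0.45: √(5.1K_p) = 2.5/(2·0.45) = 2.778, so K_p = 7.716/5.1 = 1.51.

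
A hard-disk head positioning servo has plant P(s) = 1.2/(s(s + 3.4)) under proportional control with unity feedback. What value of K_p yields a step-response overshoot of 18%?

From %OS = 100·exp(−πζ/√(1−ζ²)) = 18%, ζ = −ln(0.18)/√(π²+ln²(0.18)) = 0.4791.
Characteristic equation s² + 3.4s + 1.2K_p = 0 gives ζ = 3.4/(2√(1.2K_p)).
Setting ζ = 0.4791: √(1.2K_p) = 3.4/(2·0.4791) = 3.548, so K_p = 12.59/1.2 = 10.5.

K_p = 10.5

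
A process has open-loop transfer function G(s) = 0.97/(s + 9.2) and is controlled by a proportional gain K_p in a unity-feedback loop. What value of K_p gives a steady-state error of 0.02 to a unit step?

Steady-state error for a unit step on this type-0 loop is 1/(1 + K_p·G(0)).
G(0) = 0.1054. Require 1/(1 + K_p·0.1054) = 0.02, so 1 + 0.1054·K_p = 50.
K_p = (50 − 1)/0.1054 = 465.

K_p = 465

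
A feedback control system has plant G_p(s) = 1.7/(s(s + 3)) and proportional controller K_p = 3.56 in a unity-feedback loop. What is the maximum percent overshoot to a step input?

Closed-loop characteristic equation: s² + 3s + 6.052 = 0, so ω_n = 2.46 rad/s and ζ = 3/(2·2.46) = 0.6097.
%OS = 100·exp(−πζ/√(1−ζ²)) = 100·exp(−π·0.6097/√0.6282) = 8.92%.

8.92%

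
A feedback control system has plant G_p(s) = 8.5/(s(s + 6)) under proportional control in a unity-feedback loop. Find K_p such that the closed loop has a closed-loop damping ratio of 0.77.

Closed-loop characteristic equation: s² + 6s + K_p·8.5 = 0.
So ω_n = √(8.5K_p) and 2ζω_n = 6, giving ζ = 6/(2√(8.5K_p)).
Setting ζ = 0.77: √(8.5K_p) = 6/(2·0.77) = 3.896, so K_p = 15.18/8.5 = 1.79.

K_p = 1.79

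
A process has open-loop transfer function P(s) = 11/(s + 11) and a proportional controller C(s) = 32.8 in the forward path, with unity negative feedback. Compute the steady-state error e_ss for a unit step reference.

The loop is type 0. Static position error constant K_pos = C(0)·P(0) = 32.8·1 = 32.8.
Steady-state error to a unit step: e_ss = 1/(1+K_pos) = 1/33.8 = 0.0296.

0.0296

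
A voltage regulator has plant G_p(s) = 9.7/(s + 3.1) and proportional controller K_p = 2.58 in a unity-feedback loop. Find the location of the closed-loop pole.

Closed-loop transfer function: T(s) = K_p·G_p(s)/(1 + K_p·G_p(s)) = 25.03/(s + 3.1 + 25.03) = 25.03/(s + 28.13).
The closed-loop pole is at s = −28.13.

s = -28.13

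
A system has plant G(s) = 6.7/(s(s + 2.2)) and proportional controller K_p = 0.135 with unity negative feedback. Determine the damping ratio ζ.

ζ = 1.16

The closed-loop denominator is s(s+2.2) + 0.135·6.7 = s² + 2.2s + 0.9045.
Matching s² + 2ζω_n s + ω_n²: ω_n = √0.9045 = 0.9511 rad/s and 2ζω_n = 2.2, so ζ = 2.2/(2·0.9511) = 1.16.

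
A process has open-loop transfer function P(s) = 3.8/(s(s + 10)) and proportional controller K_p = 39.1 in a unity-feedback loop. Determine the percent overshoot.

24.3%

The closed-loop denominator s² + 10s + 148.6 gives ω_n = √148.6 = 12.19 and ζ = 10/(2ω_n) = 0.4102.
%OS = 100·exp(−πζ/√(1−ζ²)) = 100·exp(−π·0.4102/√0.8317) = 24.3%.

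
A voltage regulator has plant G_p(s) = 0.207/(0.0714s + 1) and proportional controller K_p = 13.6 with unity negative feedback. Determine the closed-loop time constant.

τ = 0.0187 s

Closed loop: T(s) = K_p·G_p/(1+K_p·G_p) = 2.815/(0.0714s + 1 + 2.815), with pole at s = −(1 + 2.815)/0.0714 = −53.43.
Closed-loop time constant τ = 1/53.43 = 0.0187 s.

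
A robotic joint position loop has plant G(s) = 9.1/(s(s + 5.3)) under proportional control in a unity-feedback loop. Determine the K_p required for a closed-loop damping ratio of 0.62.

K_p = 2.01

Closed-loop characteristic equation: s² + 5.3s + K_p·9.1 = 0.
So ω_n = √(9.1K_p) and 2ζω_n = 5.3, giving ζ = 5.3/(2√(9.1K_p)).
Setting ζ = 0.62: √(9.1K_p) = 5.3/(2·0.62) = 4.274, so K_p = 18.27/9.1 = 2.01.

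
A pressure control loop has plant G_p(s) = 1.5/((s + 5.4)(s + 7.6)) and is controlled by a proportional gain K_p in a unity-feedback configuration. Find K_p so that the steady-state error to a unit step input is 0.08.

Steady-state error for a unit step on this type-0 loop is 1/(1 + K_p·G_p(0)).
G_p(0) = 0.03655. Require 1/(1 + K_p·0.03655) = 0.08, so 1 + 0.03655·K_p = 12.5.
K_p = (12.5 − 1)/0.03655 = 315.

K_p = 315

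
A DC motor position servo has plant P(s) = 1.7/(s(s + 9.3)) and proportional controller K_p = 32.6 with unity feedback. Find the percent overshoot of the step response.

8.1%

Closed-loop characteristic equation: s² + 9.3s + 55.42 = 0, so ω_n = 7.444 rad/s and ζ = 9.3/(2·7.444) = 0.6246.
%OS = 100·exp(−πζ/√(1−ζ²)) = 100·exp(−π·0.6246/√0.6098) = 8.1%.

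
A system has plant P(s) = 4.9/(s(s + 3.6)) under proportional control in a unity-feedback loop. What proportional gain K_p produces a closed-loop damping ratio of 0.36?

K_p = 5.1

Closed-loop characteristic equation: s² + 3.6s + K_p·4.9 = 0.
So ω_n = √(4.9K_p) and 2ζω_n = 3.6, giving ζ = 3.6/(2√(4.9K_p)).
Setting ζ = 0.36: √(4.9K_p) = 3.6/(2·0.36) = 5, so K_p = 25/4.9 = 5.1.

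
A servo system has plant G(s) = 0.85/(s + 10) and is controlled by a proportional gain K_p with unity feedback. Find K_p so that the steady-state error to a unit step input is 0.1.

Steady-state error for a unit step on this type-0 loop is 1/(1 + K_p·G(0)).
G(0) = 0.085. Require 1/(1 + K_p·0.085) = 0.1, so 1 + 0.085·K_p = 10.
K_p = (10 − 1)/0.085 = 106.

K_p = 106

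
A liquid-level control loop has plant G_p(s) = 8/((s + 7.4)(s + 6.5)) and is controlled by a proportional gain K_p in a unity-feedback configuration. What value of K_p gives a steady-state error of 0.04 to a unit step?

K_p = 144

The loop is type 0, so e_ss(step) = 1/(1 + K_pos) with K_pos = K_p·G_p(0).
G_p(0) = 0.1663. Require 1/(1 + K_p·0.1663) = 0.04, so 1 + 0.1663·K_p = 25.
K_p = (25 − 1)/0.1663 = 144.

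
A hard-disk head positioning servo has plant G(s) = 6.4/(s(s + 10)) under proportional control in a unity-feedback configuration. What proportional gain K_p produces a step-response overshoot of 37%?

K_p = 42.9

From %OS = 100·exp(−πζ/√(1−ζ²)) = 37%, ζ = −ln(0.37)/√(π²+ln²(0.37)) = 0.3017.
Characteristic equation s² + 10s + 6.4K_p = 0 gives ζ = 10/(2√(6.4K_p)).
Setting ζ = 0.3017: √(6.4K_p) = 10/(2·0.3017) = 16.57, so K_p = 274.6/6.4 = 42.9.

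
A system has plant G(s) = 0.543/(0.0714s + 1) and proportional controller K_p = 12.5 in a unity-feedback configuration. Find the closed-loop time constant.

Closed loop: T(s) = K_p·G/(1+K_p·G) = 6.788/(0.0714s + 1 + 6.788), with pole at s = −(1 + 6.788)/0.0714 = −109.1.
Closed-loop time constant τ = 1/109.1 = 0.00917 s.

τ = 0.00917 s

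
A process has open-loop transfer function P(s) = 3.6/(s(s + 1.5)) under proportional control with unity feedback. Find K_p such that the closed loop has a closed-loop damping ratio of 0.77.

Closed-loop characteristic equation: s² + 1.5s + K_p·3.6 = 0.
So ω_n = √(3.6K_p) and 2ζω_n = 1.5, giving ζ = 1.5/(2√(3.6K_p)).
Setting ζ = 0.77: √(3.6K_p) = 1.5/(2·0.77) = 0.974, so K_p = 0.9487/3.6 = 0.264.

K_p = 0.264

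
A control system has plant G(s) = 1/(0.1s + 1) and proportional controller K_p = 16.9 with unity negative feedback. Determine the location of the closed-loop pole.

s = -179

Closed loop: T(s) = K_p·G/(1+K_p·G) = 16.9/(0.1s + 1 + 16.9), with pole at s = −(1 + 16.9)/0.1 = −179.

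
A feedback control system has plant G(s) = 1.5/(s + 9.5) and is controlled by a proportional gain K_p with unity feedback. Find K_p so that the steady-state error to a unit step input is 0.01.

K_p = 627

The loop is type 0, so e_ss(step) = 1/(1 + K_pos) with K_pos = K_p·G(0).
G(0) = 0.1579. Require 1/(1 + K_p·0.1579) = 0.01, so 1 + 0.1579·K_p = 100.
K_p = (100 − 1)/0.1579 = 627.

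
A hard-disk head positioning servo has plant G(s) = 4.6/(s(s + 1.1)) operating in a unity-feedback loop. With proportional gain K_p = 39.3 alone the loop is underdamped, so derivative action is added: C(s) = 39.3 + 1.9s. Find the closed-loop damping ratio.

Forward path: (39.3 + 1.9s)·4.6/(s(s+1.1)). The closed-loop characteristic equation is s² + (1.1 + 4.6·1.9)s + 4.6·39.3 = 0.
That is s² + 9.84s + 180.8 = 0, so ω_n = 13.45 rad/s and ζ = 9.84/(2·13.45) = 0.3659.

ζ = 0.366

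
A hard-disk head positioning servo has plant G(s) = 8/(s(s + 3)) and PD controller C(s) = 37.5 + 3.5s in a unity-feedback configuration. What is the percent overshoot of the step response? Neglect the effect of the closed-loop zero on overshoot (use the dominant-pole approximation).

0.184%

Forward path: (37.5 + 3.5s)·8/(s(s+3)). The closed-loop characteristic equation is s² + (3 + 8·3.5)s + 8·37.5 = 0.
That is s² + 31s + 300 = 0, so ω_n = 17.32 rad/s and ζ = 31/(2·17.32) = 0.8949.
%OS = 100·exp(−πζ/√(1−ζ²)) = 0.184%.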